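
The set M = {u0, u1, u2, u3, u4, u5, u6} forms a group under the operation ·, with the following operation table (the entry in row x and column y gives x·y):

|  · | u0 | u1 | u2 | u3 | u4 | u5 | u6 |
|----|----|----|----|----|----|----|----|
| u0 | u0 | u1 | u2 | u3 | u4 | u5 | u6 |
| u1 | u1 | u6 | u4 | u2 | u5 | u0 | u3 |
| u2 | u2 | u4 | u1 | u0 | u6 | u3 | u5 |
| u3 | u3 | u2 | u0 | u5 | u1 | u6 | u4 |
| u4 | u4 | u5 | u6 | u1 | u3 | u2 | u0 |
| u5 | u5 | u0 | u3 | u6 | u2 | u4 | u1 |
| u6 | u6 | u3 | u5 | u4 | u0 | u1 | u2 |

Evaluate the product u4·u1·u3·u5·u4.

u5

u4·u1 = u5
u5·u3 = u6
u6·u5 = u1
u1·u4 = u5
(Structurally, M here is isomorphic to the cyclic group Z_7.)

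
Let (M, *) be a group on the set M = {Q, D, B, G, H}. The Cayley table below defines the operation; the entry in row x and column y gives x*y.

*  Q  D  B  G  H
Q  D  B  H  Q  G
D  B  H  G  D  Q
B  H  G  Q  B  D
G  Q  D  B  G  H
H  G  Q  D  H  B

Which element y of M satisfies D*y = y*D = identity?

First locate the identity: row G matches the header, so G is the identity.
Scan row D for G: D*B = G. Hence D^(-1) = B.
(Structurally, M here is isomorphic to the cyclic group Z_5.)

B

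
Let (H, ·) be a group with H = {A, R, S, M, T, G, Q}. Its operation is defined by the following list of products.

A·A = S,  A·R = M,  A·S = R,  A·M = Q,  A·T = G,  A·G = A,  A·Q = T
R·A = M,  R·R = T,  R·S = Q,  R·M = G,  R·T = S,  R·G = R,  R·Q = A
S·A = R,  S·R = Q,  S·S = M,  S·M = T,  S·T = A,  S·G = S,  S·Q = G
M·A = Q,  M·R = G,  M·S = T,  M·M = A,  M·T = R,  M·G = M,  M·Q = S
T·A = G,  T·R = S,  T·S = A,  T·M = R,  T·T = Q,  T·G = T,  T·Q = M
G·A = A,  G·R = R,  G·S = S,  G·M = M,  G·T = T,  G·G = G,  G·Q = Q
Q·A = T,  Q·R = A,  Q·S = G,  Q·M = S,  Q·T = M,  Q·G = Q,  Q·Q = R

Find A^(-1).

First locate the identity: row G matches the header, so G is the identity.
Scan row A for G: A·T = G. Hence A^(-1) = T.

T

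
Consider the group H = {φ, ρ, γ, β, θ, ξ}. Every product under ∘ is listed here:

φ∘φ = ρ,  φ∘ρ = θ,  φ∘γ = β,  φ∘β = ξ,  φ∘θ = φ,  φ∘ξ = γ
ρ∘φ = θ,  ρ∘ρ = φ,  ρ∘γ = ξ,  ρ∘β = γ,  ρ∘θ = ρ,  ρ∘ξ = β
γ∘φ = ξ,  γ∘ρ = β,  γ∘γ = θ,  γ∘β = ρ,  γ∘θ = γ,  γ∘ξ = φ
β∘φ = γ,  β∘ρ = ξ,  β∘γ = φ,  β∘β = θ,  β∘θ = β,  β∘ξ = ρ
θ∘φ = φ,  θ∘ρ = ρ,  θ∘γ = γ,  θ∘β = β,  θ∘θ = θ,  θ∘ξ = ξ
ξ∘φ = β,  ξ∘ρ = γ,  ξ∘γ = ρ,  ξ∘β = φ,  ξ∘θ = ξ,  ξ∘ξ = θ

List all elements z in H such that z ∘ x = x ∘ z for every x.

An element z is central iff its row equals its column in the table.
For ρ: ρ ∘ γ = ξ ≠ β = γ ∘ ρ, so ρ ∉ Z.
Checking each element this way leaves Z(H) = {θ}.

{θ}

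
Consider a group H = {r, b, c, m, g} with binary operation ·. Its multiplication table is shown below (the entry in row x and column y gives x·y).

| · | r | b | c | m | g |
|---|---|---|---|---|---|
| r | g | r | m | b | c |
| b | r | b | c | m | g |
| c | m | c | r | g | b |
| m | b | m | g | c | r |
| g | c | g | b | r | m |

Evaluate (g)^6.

g

g^1 = g
g^2 = g·g = m
g^3 = m·g = r
g^4 = r·g = c
g^5 = c·g = b
g^6 = b·g = g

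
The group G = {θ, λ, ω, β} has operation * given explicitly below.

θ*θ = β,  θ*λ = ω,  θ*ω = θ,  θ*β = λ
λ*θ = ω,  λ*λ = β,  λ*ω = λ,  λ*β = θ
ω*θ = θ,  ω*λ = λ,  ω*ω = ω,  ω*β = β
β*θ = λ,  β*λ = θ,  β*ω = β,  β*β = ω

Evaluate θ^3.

θ^1 = θ
θ^2 = θ * θ = β
θ^3 = β * θ = λ

λ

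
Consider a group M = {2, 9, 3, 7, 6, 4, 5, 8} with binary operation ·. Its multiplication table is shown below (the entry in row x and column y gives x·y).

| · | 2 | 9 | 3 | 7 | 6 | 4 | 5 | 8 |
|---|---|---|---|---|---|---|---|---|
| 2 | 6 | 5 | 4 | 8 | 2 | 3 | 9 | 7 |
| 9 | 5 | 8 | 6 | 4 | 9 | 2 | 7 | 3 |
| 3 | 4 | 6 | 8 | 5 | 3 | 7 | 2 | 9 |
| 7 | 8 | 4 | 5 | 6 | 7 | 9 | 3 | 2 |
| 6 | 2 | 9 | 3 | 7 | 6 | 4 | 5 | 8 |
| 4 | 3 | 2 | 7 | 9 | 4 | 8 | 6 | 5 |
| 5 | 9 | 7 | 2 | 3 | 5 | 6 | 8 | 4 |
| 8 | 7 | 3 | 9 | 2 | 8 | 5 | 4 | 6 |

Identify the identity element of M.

6

The identity e satisfies e·x = x for all x, so its row in the table reproduces the column headers.
Row 6 reads: 2, 9, 3, 7, 6, 4, 5, 8 — exactly the header order. So 6 is the identity.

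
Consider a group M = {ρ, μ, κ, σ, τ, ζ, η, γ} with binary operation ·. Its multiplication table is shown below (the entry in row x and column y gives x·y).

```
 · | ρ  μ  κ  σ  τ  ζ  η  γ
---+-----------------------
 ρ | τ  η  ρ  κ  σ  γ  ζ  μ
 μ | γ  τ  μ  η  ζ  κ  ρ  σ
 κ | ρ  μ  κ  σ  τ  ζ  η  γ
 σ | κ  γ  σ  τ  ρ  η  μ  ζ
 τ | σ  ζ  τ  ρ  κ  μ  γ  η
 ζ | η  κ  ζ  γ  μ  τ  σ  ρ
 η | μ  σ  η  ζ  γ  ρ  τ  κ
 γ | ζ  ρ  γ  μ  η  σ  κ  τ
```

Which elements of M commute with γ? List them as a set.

Compare row γ with column γ entry by entry.
η·γ = κ = γ·η, so η commutes with γ.
σ·γ = ζ but γ·σ = μ, so σ does not.
Collecting the elements that commute with γ: C(γ) = {γ, η, κ, τ}.
(Structurally, M here is isomorphic to the quaternion group Q_8.)

{γ, η, κ, τ}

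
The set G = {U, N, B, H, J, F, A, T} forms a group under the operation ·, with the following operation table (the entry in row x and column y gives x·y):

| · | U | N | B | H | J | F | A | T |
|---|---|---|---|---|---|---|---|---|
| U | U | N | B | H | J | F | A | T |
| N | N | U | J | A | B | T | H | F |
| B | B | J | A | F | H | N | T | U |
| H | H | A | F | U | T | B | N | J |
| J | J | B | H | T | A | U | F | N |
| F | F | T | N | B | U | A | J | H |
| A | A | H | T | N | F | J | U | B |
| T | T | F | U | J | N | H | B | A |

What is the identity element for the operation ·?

U

The identity e satisfies e·x = x for all x, so its row in the table reproduces the column headers.
Row U reads: U, N, B, H, J, F, A, T — exactly the header order. So U is the identity.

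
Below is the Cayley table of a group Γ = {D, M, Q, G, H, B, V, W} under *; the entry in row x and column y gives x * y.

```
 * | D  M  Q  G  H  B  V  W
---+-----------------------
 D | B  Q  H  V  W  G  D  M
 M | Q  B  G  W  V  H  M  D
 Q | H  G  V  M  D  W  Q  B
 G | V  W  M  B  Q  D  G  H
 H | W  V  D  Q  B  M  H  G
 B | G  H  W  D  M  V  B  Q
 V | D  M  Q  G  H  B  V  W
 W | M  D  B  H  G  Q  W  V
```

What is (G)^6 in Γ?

B

G^1 = G
G^2 = G * G = B
G^3 = B * G = D
G^4 = D * G = V
G^5 = V * G = G
G^6 = G * G = B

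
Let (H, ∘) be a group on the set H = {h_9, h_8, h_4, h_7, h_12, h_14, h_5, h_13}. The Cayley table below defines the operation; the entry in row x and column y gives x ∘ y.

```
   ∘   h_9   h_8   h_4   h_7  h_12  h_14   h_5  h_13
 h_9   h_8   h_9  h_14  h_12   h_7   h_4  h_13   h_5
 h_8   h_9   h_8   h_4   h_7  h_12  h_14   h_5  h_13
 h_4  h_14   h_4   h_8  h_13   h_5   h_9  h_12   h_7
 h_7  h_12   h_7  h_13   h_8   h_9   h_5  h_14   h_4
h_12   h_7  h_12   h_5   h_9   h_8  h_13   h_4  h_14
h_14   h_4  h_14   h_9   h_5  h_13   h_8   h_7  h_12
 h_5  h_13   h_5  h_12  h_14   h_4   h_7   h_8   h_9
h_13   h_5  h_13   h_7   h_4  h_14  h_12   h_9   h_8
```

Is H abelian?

Yes

Check whether the table is symmetric across its main diagonal.
Every entry (row x, col y) equals the entry (row y, col x), so H is abelian.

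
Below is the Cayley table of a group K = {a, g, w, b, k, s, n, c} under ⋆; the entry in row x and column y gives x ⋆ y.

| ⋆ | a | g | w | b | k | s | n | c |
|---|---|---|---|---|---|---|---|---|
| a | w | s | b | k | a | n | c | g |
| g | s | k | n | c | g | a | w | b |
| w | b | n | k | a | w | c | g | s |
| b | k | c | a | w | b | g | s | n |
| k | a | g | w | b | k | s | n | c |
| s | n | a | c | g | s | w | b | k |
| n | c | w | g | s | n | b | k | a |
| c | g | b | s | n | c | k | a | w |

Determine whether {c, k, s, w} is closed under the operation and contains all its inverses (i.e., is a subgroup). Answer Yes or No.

{c, k, s, w} contains the identity k.
Checking products: every product of two elements of {c, k, s, w} (read from the table) lies in {c, k, s, w}, so the set is closed.
In a finite group, a nonempty closed subset is a subgroup. So {c, k, s, w} ≤ K.

Yes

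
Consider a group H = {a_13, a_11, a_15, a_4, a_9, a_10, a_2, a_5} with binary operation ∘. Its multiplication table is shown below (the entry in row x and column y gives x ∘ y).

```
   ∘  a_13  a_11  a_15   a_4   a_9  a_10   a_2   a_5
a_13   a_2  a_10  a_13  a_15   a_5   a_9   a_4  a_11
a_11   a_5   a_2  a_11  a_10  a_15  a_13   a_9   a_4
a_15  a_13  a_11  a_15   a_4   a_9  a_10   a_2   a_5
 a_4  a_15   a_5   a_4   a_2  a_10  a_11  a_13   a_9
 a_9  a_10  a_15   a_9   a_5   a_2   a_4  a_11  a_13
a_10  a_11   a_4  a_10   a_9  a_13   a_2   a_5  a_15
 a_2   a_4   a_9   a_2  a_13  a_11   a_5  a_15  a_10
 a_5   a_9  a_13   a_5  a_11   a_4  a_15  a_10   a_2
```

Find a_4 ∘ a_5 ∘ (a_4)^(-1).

a_10

The identity is a_15. In row a_4, the entry a_15 sits in column a_13, so a_4^(-1) = a_13.
a_4 ∘ a_5 = a_9
a_9 ∘ a_13 = a_10
(Structurally, H here is isomorphic to the quaternion group Q_8.)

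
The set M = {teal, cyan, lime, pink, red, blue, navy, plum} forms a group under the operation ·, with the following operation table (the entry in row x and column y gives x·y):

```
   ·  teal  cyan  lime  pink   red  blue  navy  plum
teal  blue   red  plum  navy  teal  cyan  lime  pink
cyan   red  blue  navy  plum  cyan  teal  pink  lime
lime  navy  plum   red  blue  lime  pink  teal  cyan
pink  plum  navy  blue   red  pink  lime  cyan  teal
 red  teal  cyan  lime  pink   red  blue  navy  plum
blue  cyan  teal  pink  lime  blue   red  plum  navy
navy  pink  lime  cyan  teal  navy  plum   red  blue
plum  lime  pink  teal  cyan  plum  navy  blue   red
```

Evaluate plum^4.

red

plum^1 = plum
plum^2 = plum·plum = red
plum^3 = red·plum = plum
plum^4 = plum·plum = red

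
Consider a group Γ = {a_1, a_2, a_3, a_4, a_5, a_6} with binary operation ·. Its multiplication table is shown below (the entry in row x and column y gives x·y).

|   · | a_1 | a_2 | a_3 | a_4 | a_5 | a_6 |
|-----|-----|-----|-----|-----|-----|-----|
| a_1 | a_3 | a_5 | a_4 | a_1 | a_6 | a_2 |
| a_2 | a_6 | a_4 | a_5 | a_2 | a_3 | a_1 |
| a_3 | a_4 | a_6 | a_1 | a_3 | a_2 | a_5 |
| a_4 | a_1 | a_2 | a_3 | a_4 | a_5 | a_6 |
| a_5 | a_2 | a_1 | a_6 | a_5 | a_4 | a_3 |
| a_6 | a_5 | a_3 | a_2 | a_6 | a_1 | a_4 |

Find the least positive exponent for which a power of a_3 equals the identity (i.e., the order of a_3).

The identity element is a_4 (its row matches the header).
a_3^1 = a_3
a_3^2 = a_3·a_3 = a_1
a_3^3 = a_1·a_3 = a_4
The first power of a_3 equal to the identity is a_3^3, so ord(a_3) = 3.

3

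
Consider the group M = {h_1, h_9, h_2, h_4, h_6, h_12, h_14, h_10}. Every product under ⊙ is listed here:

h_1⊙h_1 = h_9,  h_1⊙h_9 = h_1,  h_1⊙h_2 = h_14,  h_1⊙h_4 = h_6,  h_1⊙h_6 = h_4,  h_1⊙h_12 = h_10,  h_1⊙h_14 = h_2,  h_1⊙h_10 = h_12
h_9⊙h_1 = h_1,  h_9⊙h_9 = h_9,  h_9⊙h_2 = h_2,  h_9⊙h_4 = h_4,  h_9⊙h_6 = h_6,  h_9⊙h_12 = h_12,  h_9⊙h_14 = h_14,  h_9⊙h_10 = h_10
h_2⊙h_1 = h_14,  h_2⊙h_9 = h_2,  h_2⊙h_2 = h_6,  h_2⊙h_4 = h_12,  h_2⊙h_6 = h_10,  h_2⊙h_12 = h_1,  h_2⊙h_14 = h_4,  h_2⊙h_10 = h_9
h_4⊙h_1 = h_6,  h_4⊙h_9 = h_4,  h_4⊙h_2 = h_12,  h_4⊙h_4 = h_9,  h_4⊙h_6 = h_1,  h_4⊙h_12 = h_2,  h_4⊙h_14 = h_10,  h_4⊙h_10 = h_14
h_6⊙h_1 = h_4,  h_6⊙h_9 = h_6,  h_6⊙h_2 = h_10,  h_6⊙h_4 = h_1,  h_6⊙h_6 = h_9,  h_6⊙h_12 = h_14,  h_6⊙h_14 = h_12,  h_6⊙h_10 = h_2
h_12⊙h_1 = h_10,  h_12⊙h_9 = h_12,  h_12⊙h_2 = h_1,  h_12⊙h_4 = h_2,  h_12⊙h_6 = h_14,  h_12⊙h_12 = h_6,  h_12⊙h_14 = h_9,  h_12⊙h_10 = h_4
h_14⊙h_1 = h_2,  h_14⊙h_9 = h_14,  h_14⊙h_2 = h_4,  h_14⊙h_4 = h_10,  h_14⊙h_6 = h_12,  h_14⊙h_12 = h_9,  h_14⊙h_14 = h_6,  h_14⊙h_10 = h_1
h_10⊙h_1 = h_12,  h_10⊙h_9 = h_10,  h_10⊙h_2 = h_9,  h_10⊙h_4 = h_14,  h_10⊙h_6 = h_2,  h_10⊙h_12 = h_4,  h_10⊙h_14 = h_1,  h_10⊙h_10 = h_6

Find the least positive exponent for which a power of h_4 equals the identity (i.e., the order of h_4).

2

The identity element is h_9 (its row matches the header).
h_4^1 = h_4
h_4^2 = h_4 ⊙ h_4 = h_9
The first power of h_4 equal to the identity is h_4^2, so ord(h_4) = 2.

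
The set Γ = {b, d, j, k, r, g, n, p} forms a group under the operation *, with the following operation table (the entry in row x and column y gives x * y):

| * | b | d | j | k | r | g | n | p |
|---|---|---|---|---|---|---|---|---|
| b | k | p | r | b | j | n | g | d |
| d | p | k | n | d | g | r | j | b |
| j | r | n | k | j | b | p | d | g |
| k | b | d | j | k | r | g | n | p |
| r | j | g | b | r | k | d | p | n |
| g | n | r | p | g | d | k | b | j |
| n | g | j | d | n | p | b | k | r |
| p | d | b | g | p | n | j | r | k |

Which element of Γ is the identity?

k

The identity e satisfies e * x = x for all x, so its row in the table reproduces the column headers.
Row k reads: b, d, j, k, r, g, n, p — exactly the header order. So k is the identity.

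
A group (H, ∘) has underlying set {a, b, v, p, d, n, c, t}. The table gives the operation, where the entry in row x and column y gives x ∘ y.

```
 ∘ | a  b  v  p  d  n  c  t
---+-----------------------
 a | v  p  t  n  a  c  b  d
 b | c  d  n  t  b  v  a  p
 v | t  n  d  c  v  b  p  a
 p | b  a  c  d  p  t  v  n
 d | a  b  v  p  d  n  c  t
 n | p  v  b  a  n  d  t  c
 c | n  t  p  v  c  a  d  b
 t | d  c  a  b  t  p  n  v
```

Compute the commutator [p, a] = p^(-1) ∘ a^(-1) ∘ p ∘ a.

v

Identity is d; from the table p^(-1) = p and a^(-1) = t.
p ∘ t = n
n ∘ p = a
a ∘ a = v
(Structurally, H here is isomorphic to the dihedral group D_4.)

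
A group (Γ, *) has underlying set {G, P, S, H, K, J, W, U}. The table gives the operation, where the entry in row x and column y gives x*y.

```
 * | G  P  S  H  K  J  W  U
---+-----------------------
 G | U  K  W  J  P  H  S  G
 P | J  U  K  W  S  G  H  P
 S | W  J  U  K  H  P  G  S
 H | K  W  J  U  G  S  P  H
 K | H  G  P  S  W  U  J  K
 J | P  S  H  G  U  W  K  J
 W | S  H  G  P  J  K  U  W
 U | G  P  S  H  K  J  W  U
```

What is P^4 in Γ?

P^1 = P
P^2 = P*P = U
P^3 = U*P = P
P^4 = P*P = U

U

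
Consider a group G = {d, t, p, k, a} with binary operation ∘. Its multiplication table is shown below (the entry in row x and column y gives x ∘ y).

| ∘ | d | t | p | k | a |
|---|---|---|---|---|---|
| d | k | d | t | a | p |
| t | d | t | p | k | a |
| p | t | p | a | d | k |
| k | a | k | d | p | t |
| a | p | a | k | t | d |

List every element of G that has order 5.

{a, d, k, p}

Identity is t. Compute the order of each non-identity element by repeated multiplication:
  d: d → k → a → p → t  (order 5)
  p: p → a → k → d → t  (order 5)
  k: k → p → d → a → t  (order 5)
  a: a → d → p → k → t  (order 5)
Elements of order 5: {a, d, k, p}.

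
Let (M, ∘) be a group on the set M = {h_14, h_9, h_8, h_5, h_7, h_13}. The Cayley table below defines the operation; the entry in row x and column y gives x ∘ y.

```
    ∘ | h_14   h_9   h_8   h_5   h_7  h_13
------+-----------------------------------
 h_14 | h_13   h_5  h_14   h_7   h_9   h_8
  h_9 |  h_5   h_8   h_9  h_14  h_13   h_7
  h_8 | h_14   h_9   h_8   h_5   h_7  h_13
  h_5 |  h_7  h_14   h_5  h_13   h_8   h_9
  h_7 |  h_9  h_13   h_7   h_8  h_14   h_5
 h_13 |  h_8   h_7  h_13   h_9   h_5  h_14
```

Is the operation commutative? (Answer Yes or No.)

Check whether the table is symmetric across its main diagonal.
Every entry (row x, col y) equals the entry (row y, col x), so M is abelian.

Yes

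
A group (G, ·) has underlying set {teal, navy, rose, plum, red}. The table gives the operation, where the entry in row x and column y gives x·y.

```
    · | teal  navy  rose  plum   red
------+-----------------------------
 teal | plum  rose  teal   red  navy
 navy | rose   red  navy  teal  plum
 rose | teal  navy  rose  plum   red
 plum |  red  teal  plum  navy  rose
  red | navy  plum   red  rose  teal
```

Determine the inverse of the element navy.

First locate the identity: row rose matches the header, so rose is the identity.
Scan row navy for rose: navy·teal = rose. Hence navy^(-1) = teal.

teal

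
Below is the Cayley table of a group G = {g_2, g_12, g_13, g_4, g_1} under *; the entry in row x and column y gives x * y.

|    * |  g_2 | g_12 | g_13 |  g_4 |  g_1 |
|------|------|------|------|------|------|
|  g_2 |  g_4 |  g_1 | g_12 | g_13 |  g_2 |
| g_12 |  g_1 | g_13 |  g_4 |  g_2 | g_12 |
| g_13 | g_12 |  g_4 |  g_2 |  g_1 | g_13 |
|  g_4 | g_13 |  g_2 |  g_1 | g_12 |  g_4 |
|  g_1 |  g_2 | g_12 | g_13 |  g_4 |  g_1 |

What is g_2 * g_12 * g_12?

g_2 * g_12 = g_1
g_1 * g_12 = g_12

g_12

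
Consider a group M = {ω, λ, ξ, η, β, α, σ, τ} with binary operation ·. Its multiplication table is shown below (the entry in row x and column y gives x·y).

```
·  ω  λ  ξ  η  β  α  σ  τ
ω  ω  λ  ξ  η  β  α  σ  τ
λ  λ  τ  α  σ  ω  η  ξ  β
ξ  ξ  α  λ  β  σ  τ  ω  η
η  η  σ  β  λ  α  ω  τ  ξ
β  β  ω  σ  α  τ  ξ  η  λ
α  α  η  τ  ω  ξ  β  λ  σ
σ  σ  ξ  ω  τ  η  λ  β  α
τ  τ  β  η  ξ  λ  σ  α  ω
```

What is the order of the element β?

The identity element is ω (its row matches the header).
β^1 = β
β^2 = β·β = τ
β^3 = τ·β = λ
β^4 = λ·β = ω
The first power of β equal to the identity is β^4, so ord(β) = 4.

4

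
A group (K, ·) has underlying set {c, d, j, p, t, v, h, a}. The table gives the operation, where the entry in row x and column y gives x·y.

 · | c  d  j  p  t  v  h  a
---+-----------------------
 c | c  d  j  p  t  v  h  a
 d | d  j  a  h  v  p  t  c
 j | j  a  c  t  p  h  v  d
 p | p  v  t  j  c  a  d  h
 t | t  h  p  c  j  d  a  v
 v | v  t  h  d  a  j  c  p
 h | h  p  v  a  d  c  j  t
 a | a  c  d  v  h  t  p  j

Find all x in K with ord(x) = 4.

Identity is c. Compute the order of each non-identity element by repeated multiplication:
  d: d → j → a → c  (order 4)
  j: j → c  (order 2)
  p: p → j → t → c  (order 4)
  t: t → j → p → c  (order 4)
  v: v → j → h → c  (order 4)
  h: h → j → v → c  (order 4)
  a: a → j → d → c  (order 4)
Elements of order 4: {a, d, h, p, t, v}.

{a, d, h, p, t, v}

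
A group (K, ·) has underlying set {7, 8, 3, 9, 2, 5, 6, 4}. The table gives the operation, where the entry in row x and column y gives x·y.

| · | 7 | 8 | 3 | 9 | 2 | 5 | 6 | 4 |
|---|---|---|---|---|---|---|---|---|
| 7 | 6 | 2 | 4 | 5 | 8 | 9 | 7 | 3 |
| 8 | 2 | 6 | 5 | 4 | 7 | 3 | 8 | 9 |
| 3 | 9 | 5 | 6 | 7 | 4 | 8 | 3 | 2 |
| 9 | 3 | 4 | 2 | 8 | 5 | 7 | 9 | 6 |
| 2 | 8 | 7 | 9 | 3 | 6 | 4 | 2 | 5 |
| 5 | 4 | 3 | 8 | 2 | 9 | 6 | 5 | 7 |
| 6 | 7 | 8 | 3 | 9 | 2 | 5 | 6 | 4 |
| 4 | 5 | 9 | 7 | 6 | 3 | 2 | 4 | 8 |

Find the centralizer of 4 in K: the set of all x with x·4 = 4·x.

{4, 6, 8, 9}

Compare row 4 with column 4 entry by entry.
9·4 = 6 = 4·9, so 9 commutes with 4.
3·4 = 2 but 4·3 = 7, so 3 does not.
Collecting the elements that commute with 4: C(4) = {4, 6, 8, 9}.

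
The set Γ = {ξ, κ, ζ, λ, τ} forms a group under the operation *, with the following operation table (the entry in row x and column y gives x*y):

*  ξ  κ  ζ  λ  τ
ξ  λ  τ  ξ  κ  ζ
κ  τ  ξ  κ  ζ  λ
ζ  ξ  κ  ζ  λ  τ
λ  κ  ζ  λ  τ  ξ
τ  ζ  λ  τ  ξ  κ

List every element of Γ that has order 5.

Identity is ζ. Compute the order of each non-identity element by repeated multiplication:
  ξ: ξ → λ → κ → τ → ζ  (order 5)
  κ: κ → ξ → τ → λ → ζ  (order 5)
  λ: λ → τ → ξ → κ → ζ  (order 5)
  τ: τ → κ → λ → ξ → ζ  (order 5)
Elements of order 5: {κ, λ, ξ, τ}.

{κ, λ, ξ, τ}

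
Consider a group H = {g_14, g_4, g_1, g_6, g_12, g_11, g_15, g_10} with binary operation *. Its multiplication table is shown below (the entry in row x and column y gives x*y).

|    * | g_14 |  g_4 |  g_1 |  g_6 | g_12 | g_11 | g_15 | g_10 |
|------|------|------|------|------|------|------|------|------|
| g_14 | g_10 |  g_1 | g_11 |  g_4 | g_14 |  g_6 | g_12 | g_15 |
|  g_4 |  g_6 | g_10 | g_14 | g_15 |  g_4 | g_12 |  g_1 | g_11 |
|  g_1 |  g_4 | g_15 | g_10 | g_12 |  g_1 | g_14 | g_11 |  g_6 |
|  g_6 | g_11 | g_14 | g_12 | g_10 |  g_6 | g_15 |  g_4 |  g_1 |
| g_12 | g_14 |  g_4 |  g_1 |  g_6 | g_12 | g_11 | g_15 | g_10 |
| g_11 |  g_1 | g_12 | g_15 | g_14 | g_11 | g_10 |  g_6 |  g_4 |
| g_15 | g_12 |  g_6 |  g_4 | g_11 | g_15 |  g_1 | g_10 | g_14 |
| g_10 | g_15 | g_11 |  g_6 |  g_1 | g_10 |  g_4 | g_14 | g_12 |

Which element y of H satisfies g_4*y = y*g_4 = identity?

First locate the identity: row g_12 matches the header, so g_12 is the identity.
Scan row g_4 for g_12: g_4*g_11 = g_12. Hence g_4^(-1) = g_11.

g_11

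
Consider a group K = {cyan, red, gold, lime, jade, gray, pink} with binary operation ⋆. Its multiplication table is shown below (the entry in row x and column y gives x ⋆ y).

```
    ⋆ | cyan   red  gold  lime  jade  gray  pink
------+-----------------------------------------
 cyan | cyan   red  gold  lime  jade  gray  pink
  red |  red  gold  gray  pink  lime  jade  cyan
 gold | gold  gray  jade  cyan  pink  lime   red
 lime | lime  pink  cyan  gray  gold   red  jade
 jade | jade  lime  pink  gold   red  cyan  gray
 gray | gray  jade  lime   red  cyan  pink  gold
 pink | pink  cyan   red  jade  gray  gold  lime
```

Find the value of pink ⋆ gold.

red

Read row pink, column gold: pink ⋆ gold = red.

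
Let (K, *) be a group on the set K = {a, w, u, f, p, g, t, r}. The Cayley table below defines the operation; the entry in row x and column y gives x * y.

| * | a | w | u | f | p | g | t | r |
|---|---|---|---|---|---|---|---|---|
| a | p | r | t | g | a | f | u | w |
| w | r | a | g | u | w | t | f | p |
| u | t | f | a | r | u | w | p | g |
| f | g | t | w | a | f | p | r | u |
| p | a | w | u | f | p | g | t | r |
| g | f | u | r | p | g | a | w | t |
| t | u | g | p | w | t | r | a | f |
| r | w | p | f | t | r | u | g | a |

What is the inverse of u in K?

t

First locate the identity: row p matches the header, so p is the identity.
Scan row u for p: u * t = p. Hence u^(-1) = t.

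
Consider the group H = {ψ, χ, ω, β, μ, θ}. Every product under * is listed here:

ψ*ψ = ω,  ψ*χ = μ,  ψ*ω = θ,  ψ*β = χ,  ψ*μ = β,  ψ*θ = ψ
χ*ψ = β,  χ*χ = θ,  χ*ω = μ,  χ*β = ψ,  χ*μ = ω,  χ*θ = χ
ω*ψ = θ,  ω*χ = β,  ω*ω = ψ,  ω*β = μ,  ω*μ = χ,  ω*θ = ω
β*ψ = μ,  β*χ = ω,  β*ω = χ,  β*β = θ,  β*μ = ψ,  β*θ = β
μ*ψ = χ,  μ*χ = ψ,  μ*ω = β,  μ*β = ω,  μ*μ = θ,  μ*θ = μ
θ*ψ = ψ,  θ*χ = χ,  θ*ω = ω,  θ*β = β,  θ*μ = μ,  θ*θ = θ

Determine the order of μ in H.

2

The identity element is θ (its row matches the header).
μ^1 = μ
μ^2 = μ*μ = θ
The first power of μ equal to the identity is μ^2, so ord(μ) = 2.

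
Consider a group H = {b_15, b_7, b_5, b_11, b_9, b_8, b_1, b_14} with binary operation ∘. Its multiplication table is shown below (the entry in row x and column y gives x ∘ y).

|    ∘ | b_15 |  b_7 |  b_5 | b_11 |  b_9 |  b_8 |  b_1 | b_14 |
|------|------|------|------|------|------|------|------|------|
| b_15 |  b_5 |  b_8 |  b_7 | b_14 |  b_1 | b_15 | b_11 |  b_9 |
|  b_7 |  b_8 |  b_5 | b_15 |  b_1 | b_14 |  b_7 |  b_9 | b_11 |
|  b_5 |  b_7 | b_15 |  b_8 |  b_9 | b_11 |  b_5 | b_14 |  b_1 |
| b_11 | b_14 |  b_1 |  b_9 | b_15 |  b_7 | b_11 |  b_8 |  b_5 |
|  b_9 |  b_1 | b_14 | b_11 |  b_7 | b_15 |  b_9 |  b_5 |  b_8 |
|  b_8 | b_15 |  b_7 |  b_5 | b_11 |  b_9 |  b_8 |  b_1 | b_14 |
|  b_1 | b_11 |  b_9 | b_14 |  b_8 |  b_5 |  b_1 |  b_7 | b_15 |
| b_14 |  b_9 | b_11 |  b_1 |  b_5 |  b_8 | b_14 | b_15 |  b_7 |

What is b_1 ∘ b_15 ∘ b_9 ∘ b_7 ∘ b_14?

b_1 ∘ b_15 = b_11
b_11 ∘ b_9 = b_7
b_7 ∘ b_7 = b_5
b_5 ∘ b_14 = b_1

b_1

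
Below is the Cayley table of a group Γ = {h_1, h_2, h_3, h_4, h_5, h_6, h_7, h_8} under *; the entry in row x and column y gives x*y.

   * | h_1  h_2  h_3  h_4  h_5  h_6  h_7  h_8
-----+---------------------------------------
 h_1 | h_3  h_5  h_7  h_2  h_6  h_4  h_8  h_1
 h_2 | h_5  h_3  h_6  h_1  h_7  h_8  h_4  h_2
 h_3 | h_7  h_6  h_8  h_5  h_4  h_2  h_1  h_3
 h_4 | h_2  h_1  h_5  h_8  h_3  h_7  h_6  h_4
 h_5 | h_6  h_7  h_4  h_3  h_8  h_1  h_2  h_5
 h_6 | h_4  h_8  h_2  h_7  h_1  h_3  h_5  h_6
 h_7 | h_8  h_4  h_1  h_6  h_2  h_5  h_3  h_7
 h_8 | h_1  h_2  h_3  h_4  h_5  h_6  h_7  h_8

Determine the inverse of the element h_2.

First locate the identity: row h_8 matches the header, so h_8 is the identity.
Scan row h_2 for h_8: h_2*h_6 = h_8. Hence h_2^(-1) = h_6.
(Structurally, Γ here is isomorphic to Z_2 x Z_4.)

h_6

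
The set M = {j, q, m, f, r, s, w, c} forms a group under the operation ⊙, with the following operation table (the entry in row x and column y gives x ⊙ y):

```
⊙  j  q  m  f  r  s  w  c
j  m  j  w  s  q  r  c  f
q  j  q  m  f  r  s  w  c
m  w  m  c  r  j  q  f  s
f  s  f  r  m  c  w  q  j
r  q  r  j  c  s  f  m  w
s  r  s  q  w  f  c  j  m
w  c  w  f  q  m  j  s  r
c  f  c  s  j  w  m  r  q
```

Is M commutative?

Check whether the table is symmetric across its main diagonal.
Every entry (row x, col y) equals the entry (row y, col x), so M is abelian.
(In fact M ≅ the cyclic group Z_8.)

Yes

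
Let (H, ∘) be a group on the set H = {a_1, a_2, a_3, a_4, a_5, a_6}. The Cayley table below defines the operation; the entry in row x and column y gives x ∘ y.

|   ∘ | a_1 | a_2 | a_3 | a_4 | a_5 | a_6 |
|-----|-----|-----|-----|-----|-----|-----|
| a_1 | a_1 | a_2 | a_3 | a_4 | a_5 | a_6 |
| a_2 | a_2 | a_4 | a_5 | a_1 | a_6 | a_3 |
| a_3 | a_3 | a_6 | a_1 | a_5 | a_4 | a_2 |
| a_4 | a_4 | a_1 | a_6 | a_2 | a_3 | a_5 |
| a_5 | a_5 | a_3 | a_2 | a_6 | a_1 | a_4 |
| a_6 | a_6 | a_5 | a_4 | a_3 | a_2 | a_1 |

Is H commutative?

a_4 ∘ a_6 = a_5 but a_6 ∘ a_4 = a_3.
Since a_4 and a_6 do not commute, H is not abelian.

No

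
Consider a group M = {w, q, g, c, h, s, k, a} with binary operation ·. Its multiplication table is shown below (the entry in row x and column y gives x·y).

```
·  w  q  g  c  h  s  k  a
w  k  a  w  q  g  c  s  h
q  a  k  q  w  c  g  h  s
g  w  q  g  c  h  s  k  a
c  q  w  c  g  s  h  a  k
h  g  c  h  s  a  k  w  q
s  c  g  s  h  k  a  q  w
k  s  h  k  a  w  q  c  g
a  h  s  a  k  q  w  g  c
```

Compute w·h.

g

Read row w, column h: w·h = g.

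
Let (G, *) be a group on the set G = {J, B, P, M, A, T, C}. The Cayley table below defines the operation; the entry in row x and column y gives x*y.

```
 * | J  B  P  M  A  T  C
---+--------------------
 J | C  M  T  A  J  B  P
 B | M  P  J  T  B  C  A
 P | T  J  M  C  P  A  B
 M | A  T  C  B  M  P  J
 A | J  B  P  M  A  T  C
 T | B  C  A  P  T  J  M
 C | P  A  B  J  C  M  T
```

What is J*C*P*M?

J*C = P
P*P = M
M*M = B

B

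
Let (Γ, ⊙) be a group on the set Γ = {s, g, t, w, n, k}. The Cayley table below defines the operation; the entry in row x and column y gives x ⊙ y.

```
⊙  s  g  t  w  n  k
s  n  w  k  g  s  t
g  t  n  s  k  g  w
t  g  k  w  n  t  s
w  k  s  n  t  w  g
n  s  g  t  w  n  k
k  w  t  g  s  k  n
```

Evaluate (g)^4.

n

g^1 = g
g^2 = g ⊙ g = n
g^3 = n ⊙ g = g
g^4 = g ⊙ g = n
(Structurally, Γ here is isomorphic to the symmetric group S_3.)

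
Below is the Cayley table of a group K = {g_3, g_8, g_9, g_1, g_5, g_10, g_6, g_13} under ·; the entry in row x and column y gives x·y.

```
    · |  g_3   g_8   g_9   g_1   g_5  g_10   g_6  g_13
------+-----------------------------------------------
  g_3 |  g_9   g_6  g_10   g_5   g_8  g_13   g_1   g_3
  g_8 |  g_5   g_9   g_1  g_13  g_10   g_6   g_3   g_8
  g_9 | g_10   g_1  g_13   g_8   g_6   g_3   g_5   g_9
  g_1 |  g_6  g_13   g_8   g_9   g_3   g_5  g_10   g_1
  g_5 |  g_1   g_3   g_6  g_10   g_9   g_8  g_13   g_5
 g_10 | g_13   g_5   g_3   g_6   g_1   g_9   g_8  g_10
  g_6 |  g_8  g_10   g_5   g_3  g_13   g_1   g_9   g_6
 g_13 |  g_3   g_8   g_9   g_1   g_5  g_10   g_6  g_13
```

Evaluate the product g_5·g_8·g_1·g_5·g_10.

g_5·g_8 = g_3
g_3·g_1 = g_5
g_5·g_5 = g_9
g_9·g_10 = g_3

g_3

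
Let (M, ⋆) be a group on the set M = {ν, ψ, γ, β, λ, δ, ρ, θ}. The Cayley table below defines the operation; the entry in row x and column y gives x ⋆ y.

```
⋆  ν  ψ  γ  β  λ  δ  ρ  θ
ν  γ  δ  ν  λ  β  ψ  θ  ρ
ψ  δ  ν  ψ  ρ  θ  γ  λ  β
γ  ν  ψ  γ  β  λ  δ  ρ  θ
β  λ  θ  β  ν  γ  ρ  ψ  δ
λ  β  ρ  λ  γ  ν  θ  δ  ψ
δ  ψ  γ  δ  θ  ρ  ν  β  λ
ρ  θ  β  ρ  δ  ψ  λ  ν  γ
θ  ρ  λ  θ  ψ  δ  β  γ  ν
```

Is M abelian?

β ⋆ ψ = θ but ψ ⋆ β = ρ.
Since β and ψ do not commute, M is not abelian.

No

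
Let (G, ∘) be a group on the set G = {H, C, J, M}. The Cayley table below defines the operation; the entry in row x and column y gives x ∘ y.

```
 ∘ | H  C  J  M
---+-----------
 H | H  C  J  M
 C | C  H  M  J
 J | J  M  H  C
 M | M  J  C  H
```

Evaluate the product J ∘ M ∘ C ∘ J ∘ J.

H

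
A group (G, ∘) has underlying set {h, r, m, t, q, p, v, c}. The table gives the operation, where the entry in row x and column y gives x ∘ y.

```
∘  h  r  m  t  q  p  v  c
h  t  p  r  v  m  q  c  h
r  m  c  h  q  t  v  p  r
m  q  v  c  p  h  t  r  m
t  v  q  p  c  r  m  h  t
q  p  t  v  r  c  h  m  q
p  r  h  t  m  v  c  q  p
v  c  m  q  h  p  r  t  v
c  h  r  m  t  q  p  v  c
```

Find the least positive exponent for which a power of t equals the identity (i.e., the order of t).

The identity element is c (its row matches the header).
t^1 = t
t^2 = t ∘ t = c
The first power of t equal to the identity is t^2, so ord(t) = 2.

2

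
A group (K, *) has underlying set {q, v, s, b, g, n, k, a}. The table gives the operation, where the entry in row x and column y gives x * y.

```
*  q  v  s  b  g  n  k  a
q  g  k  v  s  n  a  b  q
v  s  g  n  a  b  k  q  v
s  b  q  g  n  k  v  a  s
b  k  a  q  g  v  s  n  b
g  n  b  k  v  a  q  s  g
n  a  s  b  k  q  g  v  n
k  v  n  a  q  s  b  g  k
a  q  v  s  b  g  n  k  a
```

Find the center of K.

{a, g}

An element z is central iff its row equals its column in the table.
For v: v * q = s ≠ k = q * v, so v ∉ Z.
Checking each element this way leaves Z(K) = {a, g}.
(Structurally, K here is isomorphic to the quaternion group Q_8.)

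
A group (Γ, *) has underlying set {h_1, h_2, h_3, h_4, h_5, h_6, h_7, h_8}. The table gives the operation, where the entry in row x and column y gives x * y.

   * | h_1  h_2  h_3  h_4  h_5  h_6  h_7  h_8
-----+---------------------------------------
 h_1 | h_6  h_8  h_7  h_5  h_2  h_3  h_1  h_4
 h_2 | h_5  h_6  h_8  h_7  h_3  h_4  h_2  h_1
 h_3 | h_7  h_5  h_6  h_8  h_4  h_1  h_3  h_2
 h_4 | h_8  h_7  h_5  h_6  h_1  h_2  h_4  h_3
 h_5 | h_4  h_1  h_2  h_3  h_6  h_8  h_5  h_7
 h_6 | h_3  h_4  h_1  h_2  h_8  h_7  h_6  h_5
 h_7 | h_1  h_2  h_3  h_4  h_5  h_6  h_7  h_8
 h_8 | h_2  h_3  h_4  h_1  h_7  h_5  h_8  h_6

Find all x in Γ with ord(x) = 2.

Identity is h_7. Compute the order of each non-identity element by repeated multiplication:
  h_1: h_1 → h_6 → h_3 → h_7  (order 4)
  h_2: h_2 → h_6 → h_4 → h_7  (order 4)
  h_3: h_3 → h_6 → h_1 → h_7  (order 4)
  h_4: h_4 → h_6 → h_2 → h_7  (order 4)
  h_5: h_5 → h_6 → h_8 → h_7  (order 4)
  h_6: h_6 → h_7  (order 2)
  h_8: h_8 → h_6 → h_5 → h_7  (order 4)
Elements of order 2: {h_6}.

{h_6}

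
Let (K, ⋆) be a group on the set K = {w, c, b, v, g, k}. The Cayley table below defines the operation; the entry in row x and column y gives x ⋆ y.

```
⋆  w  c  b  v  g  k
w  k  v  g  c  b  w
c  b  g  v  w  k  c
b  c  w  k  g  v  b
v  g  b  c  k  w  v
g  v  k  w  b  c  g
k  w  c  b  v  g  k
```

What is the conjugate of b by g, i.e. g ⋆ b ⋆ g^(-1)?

The identity is k. In row g, the entry k sits in column c, so g^(-1) = c.
g ⋆ b = w
w ⋆ c = v
(Structurally, K here is isomorphic to the symmetric group S_3.)

v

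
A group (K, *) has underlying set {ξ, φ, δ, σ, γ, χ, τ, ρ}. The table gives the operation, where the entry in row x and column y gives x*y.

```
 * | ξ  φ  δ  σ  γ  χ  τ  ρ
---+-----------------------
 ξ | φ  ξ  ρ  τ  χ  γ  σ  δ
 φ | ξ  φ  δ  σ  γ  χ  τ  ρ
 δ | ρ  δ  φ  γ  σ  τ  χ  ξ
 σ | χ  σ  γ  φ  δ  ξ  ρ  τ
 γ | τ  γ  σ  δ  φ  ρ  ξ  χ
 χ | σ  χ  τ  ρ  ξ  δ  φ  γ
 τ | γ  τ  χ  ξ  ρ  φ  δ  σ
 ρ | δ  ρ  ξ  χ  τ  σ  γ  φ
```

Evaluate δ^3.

δ

δ^1 = δ
δ^2 = δ*δ = φ
δ^3 = φ*δ = δ
(Structurally, K here is isomorphic to the dihedral group D_4.)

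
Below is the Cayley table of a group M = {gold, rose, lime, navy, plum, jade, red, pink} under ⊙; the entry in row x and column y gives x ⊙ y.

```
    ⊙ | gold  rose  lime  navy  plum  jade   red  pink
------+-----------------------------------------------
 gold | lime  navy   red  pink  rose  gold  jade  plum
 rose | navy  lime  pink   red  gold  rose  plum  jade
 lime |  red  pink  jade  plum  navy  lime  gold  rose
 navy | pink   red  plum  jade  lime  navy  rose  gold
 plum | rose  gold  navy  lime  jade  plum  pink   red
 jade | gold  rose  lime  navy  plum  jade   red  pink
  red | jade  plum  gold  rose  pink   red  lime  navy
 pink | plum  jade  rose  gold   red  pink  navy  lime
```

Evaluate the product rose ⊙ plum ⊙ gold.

lime

rose ⊙ plum = gold
gold ⊙ gold = lime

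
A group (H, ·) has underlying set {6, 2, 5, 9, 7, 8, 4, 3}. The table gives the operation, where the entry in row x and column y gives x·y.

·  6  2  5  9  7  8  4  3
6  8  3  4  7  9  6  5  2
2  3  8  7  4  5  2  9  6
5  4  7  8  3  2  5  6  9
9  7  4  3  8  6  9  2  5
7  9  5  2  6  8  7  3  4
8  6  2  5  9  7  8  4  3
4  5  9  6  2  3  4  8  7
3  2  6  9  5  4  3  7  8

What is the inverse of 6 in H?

First locate the identity: row 8 matches the header, so 8 is the identity.
Scan row 6 for 8: 6·6 = 8. Hence 6^(-1) = 6.

6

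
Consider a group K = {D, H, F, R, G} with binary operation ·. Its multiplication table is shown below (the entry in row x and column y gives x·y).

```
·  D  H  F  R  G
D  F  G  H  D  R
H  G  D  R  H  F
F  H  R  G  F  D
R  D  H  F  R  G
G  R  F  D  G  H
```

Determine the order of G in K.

5

The identity element is R (its row matches the header).
G^1 = G
G^2 = G·G = H
G^3 = H·G = F
G^4 = F·G = D
G^5 = D·G = R
The first power of G equal to the identity is G^5, so ord(G) = 5.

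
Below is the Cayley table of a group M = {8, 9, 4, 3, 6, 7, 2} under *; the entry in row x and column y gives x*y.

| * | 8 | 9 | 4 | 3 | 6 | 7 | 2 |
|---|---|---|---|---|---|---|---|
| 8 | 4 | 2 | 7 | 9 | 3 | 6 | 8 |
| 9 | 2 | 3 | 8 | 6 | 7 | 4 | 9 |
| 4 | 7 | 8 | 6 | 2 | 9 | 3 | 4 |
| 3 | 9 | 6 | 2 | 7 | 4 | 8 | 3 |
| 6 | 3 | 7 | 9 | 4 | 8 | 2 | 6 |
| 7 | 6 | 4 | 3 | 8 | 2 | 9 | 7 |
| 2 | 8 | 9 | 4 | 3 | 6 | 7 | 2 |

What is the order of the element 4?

The identity element is 2 (its row matches the header).
4^1 = 4
4^2 = 4*4 = 6
4^3 = 6*4 = 9
4^4 = 9*4 = 8
4^5 = 8*4 = 7
4^6 = 7*4 = 3
4^7 = 3*4 = 2
The first power of 4 equal to the identity is 4^7, so ord(4) = 7.

7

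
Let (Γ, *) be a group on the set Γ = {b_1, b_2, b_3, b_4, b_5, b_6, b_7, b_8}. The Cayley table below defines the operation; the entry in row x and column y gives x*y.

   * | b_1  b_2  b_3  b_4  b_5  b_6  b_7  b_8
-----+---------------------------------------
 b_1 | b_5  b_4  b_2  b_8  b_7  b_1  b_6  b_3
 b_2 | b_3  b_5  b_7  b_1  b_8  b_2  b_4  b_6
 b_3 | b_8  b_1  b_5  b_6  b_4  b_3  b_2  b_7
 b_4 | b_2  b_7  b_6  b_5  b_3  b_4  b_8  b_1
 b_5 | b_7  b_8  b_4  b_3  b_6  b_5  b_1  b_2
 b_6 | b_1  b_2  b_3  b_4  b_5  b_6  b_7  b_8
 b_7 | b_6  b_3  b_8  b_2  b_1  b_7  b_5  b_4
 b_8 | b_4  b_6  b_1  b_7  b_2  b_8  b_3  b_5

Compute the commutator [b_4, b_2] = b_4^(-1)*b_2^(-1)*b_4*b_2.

b_5

Identity is b_6; from the table b_4^(-1) = b_3 and b_2^(-1) = b_8.
b_3*b_8 = b_7
b_7*b_4 = b_2
b_2*b_2 = b_5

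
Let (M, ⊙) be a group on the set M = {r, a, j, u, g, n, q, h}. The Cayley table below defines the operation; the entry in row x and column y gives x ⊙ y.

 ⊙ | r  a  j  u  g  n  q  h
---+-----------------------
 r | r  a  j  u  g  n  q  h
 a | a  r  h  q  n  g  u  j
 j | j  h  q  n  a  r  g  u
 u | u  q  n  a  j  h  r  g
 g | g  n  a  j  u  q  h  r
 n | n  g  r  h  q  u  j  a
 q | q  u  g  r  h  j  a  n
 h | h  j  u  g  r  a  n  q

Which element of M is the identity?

The identity e satisfies e ⊙ x = x for all x, so its row in the table reproduces the column headers.
Row r reads: r, a, j, u, g, n, q, h — exactly the header order. So r is the identity.
(Structurally, M here is isomorphic to the cyclic group Z_8.)

r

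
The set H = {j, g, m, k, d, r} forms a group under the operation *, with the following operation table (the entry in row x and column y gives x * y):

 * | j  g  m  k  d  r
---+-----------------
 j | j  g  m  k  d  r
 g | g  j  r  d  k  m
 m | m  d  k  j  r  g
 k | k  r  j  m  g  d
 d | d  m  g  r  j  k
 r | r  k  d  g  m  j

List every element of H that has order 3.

{k, m}

Identity is j. Compute the order of each non-identity element by repeated multiplication:
  g: g → j  (order 2)
  m: m → k → j  (order 3)
  k: k → m → j  (order 3)
  d: d → j  (order 2)
  r: r → j  (order 2)
Elements of order 3: {k, m}.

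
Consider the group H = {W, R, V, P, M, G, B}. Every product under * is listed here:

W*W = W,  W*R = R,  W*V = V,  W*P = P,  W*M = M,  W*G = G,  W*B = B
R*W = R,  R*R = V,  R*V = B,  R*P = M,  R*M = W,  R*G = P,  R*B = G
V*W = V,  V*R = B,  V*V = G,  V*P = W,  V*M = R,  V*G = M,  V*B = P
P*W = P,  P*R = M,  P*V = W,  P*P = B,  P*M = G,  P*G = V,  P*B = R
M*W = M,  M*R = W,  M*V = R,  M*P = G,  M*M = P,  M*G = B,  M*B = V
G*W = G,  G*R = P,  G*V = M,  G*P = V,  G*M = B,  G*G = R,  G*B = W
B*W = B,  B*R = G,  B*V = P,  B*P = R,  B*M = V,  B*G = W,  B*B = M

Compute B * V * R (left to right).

M

B * V = P
P * R = M
(Structurally, H here is isomorphic to the cyclic group Z_7.)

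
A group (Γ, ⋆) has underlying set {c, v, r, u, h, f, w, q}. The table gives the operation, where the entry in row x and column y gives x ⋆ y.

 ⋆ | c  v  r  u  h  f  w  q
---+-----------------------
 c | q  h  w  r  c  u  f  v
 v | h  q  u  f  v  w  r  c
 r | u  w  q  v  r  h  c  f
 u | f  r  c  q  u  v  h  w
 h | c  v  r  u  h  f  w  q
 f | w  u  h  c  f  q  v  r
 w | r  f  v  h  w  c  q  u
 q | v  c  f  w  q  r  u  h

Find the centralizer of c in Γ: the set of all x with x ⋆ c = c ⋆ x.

{c, h, q, v}

Compare row c with column c entry by entry.
q ⋆ c = v = c ⋆ q, so q commutes with c.
f ⋆ c = w but c ⋆ f = u, so f does not.
Collecting the elements that commute with c: C(c) = {c, h, q, v}.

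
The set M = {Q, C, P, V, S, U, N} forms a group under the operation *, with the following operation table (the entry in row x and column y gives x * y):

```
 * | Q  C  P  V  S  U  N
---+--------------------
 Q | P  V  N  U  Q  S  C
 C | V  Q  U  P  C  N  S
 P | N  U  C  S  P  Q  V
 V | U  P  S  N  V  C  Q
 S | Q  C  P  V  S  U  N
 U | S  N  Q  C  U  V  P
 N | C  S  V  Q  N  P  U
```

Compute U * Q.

Read row U, column Q: U * Q = S.

S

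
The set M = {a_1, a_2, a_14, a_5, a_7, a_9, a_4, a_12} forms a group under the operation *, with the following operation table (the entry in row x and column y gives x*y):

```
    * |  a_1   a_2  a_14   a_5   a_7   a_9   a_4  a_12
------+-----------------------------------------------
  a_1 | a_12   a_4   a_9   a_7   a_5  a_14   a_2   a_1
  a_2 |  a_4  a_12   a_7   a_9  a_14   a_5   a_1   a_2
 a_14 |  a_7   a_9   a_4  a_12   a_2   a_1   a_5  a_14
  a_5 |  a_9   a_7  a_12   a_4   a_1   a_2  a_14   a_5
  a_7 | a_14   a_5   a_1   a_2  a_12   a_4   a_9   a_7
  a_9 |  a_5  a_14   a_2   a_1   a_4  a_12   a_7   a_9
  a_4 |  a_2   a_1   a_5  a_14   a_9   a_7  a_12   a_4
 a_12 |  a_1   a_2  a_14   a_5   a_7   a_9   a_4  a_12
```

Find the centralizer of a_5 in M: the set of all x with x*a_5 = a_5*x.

{a_12, a_14, a_4, a_5}

Compare row a_5 with column a_5 entry by entry.
a_14*a_5 = a_12 = a_5*a_14, so a_14 commutes with a_5.
a_7*a_5 = a_2 but a_5*a_7 = a_1, so a_7 does not.
Collecting the elements that commute with a_5: C(a_5) = {a_12, a_14, a_4, a_5}.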